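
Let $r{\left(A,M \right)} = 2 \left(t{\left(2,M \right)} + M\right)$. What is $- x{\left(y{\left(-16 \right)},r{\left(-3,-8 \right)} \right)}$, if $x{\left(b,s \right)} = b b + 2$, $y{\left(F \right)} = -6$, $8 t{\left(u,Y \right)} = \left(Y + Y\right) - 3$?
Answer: $-38$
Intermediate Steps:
$t{\left(u,Y \right)} = - \frac{3}{8} + \frac{Y}{4}$ ($t{\left(u,Y \right)} = \frac{\left(Y + Y\right) - 3}{8} = \frac{2 Y - 3}{8} = \frac{-3 + 2 Y}{8} = - \frac{3}{8} + \frac{Y}{4}$)
$r{\left(A,M \right)} = - \frac{3}{4} + \frac{5 M}{2}$ ($r{\left(A,M \right)} = 2 \left(\left(- \frac{3}{8} + \frac{M}{4}\right) + M\right) = 2 \left(- \frac{3}{8} + \frac{5 M}{4}\right) = - \frac{3}{4} + \frac{5 M}{2}$)
$x{\left(b,s \right)} = 2 + b^{2}$ ($x{\left(b,s \right)} = b^{2} + 2 = 2 + b^{2}$)
$- x{\left(y{\left(-16 \right)},r{\left(-3,-8 \right)} \right)} = - (2 + \left(-6\right)^{2}) = - (2 + 36) = \left(-1\right) 38 = -38$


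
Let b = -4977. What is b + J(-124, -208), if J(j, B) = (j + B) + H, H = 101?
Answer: -5208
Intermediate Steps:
J(j, B) = 101 + B + j (J(j, B) = (j + B) + 101 = (B + j) + 101 = 101 + B + j)
b + J(-124, -208) = -4977 + (101 - 208 - 124) = -4977 - 231 = -5208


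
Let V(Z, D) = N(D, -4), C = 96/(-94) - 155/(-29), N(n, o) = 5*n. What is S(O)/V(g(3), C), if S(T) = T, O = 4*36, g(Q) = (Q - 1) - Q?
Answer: 196272/29465 ≈ 6.6612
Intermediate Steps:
g(Q) = -1 (g(Q) = (-1 + Q) - Q = -1)
O = 144
C = 5893/1363 (C = 96*(-1/94) - 155*(-1/29) = -48/47 + 155/29 = 5893/1363 ≈ 4.3235)
V(Z, D) = 5*D
S(O)/V(g(3), C) = 144/((5*(5893/1363))) = 144/(29465/1363) = 144*(1363/29465) = 196272/29465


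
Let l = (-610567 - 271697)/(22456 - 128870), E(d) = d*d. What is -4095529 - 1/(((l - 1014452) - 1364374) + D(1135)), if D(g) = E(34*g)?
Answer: -323991817254195230857/79108661482850 ≈ -4.0955e+6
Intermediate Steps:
E(d) = d²
D(g) = 1156*g² (D(g) = (34*g)² = 1156*g²)
l = 441132/53207 (l = -882264/(-106414) = -882264*(-1/106414) = 441132/53207 ≈ 8.2909)
-4095529 - 1/(((l - 1014452) - 1364374) + D(1135)) = -4095529 - 1/(((441132/53207 - 1014452) - 1364374) + 1156*1135²) = -4095529 - 1/((-53975506432/53207 - 1364374) + 1156*1288225) = -4095529 - 1/(-126569753850/53207 + 1489188100) = -4095529 - 1/79108661482850/53207 = -4095529 - 1*53207/79108661482850 = -4095529 - 53207/79108661482850 = -323991817254195230857/79108661482850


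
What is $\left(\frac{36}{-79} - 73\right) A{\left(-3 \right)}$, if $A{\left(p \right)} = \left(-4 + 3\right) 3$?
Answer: $\frac{17409}{79} \approx 220.37$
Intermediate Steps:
$A{\left(p \right)} = -3$ ($A{\left(p \right)} = \left(-1\right) 3 = -3$)
$\left(\frac{36}{-79} - 73\right) A{\left(-3 \right)} = \left(\frac{36}{-79} - 73\right) \left(-3\right) = \left(36 \left(- \frac{1}{79}\right) - 73\right) \left(-3\right) = \left(- \frac{36}{79} - 73\right) \left(-3\right) = \left(- \frac{5803}{79}\right) \left(-3\right) = \frac{17409}{79}$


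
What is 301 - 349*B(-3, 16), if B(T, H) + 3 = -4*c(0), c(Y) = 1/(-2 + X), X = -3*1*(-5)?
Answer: 18920/13 ≈ 1455.4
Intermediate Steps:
X = 15 (X = -3*(-5) = 15)
c(Y) = 1/13 (c(Y) = 1/(-2 + 15) = 1/13)
B(T, H) = -43/13 (B(T, H) = -3 - 4*1/13 = -3 - 4/13 = -43/13)
301 - 349*B(-3, 16) = 301 - 349*(-43/13) = 301 + 15007/13 = 18920/13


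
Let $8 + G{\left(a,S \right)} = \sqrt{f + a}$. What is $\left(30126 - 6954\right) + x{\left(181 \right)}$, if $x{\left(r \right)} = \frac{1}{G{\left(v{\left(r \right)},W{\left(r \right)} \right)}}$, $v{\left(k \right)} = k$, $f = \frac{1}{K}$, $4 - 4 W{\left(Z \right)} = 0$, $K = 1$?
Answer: $\frac{1367152}{59} + \frac{\sqrt{182}}{118} \approx 23172.0$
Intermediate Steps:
$W{\left(Z \right)} = 1$ ($W{\left(Z \right)} = 1 - 0 = 1 + 0 = 1$)
$f = 1$ ($f = 1^{-1} = 1$)
$G{\left(a,S \right)} = -8 + \sqrt{1 + a}$
$x{\left(r \right)} = \frac{1}{-8 + \sqrt{1 + r}}$
$\left(30126 - 6954\right) + x{\left(181 \right)} = \left(30126 - 6954\right) + \frac{1}{-8 + \sqrt{1 + 181}} = 23172 + \frac{1}{-8 + \sqrt{182}}$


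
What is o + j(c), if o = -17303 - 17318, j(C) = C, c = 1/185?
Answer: -6404884/185 ≈ -34621.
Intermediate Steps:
c = 1/185 ≈ 0.0054054
o = -34621
o + j(c) = -34621 + 1/185 = -6404884/185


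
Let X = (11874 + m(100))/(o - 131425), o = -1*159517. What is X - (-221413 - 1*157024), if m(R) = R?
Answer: 55051602840/145471 ≈ 3.7844e+5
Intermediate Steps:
o = -159517
X = -5987/145471 (X = (11874 + 100)/(-159517 - 131425) = 11974/(-290942) = 11974*(-1/290942) = -5987/145471 ≈ -0.041156)
X - (-221413 - 1*157024) = -5987/145471 - (-221413 - 1*157024) = -5987/145471 - (-221413 - 157024) = -5987/145471 - 1*(-378437) = -5987/145471 + 378437 = 55051602840/145471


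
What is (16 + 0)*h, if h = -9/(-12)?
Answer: 12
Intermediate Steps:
h = ¾ (h = -9*(-1/12) = ¾ ≈ 0.75000)
(16 + 0)*h = (16 + 0)*(¾) = 16*(¾) = 12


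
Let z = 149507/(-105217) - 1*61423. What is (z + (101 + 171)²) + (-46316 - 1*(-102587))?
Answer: 7242147037/105217 ≈ 68831.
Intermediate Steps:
z = -6462893298/105217 (z = 149507*(-1/105217) - 61423 = -149507/105217 - 61423 = -6462893298/105217 ≈ -61424.)
(z + (101 + 171)²) + (-46316 - 1*(-102587)) = (-6462893298/105217 + (101 + 171)²) + (-46316 - 1*(-102587)) = (-6462893298/105217 + 272²) + (-46316 + 102587) = (-6462893298/105217 + 73984) + 56271 = 1321481230/105217 + 56271 = 7242147037/105217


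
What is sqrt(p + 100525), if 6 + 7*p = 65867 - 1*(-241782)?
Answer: 11*sqrt(1194) ≈ 380.10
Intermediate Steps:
p = 43949 (p = -6/7 + (65867 - 1*(-241782))/7 = -6/7 + (65867 + 241782)/7 = -6/7 + (1/7)*307649 = -6/7 + 307649/7 = 43949)
sqrt(p + 100525) = sqrt(43949 + 100525) = sqrt(144474) = 11*sqrt(1194)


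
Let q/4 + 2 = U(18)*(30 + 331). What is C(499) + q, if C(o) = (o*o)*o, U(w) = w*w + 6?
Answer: 124728011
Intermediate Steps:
U(w) = 6 + w² (U(w) = w² + 6 = 6 + w²)
C(o) = o³ (C(o) = o²*o = o³)
q = 476512 (q = -8 + 4*((6 + 18²)*(30 + 331)) = -8 + 4*((6 + 324)*361) = -8 + 4*(330*361) = -8 + 4*119130 = -8 + 476520 = 476512)
C(499) + q = 499³ + 476512 = 124251499 + 476512 = 124728011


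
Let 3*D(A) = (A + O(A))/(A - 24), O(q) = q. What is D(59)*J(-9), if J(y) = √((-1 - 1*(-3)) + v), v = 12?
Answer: 118*√14/105 ≈ 4.2049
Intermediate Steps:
D(A) = 2*A/(3*(-24 + A)) (D(A) = ((A + A)/(A - 24))/3 = ((2*A)/(-24 + A))/3 = (2*A/(-24 + A))/3 = 2*A/(3*(-24 + A)))
J(y) = √14 (J(y) = √((-1 - 1*(-3)) + 12) = √((-1 + 3) + 12) = √(2 + 12) = √14)
D(59)*J(-9) = ((⅔)*59/(-24 + 59))*√14 = ((⅔)*59/35)*√14 = ((⅔)*59*(1/35))*√14 = 118*√14/105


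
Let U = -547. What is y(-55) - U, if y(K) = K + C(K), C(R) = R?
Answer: 437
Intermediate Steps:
y(K) = 2*K (y(K) = K + K = 2*K)
y(-55) - U = 2*(-55) - 1*(-547) = -110 + 547 = 437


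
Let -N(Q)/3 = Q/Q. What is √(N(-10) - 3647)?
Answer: 5*I*√146 ≈ 60.415*I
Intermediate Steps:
N(Q) = -3 (N(Q) = -3*Q/Q = -3*1 = -3)
√(N(-10) - 3647) = √(-3 - 3647) = √(-3650) = 5*I*√146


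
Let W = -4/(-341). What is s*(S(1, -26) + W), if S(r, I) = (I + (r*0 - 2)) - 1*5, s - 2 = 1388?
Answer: -15636110/341 ≈ -45854.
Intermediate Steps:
W = 4/341 (W = -4*(-1/341) = 4/341 ≈ 0.011730)
s = 1390 (s = 2 + 1388 = 1390)
S(r, I) = -7 + I (S(r, I) = (I + (0 - 2)) - 5 = (I - 2) - 5 = (-2 + I) - 5 = -7 + I)
s*(S(1, -26) + W) = 1390*((-7 - 26) + 4/341) = 1390*(-33 + 4/341) = 1390*(-11249/341) = -15636110/341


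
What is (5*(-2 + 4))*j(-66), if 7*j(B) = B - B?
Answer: 0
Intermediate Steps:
j(B) = 0 (j(B) = (B - B)/7 = (⅐)*0 = 0)
(5*(-2 + 4))*j(-66) = (5*(-2 + 4))*0 = (5*2)*0 = 10*0 = 0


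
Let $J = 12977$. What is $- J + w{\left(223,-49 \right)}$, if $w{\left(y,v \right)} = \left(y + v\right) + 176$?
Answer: $-12627$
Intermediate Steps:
$w{\left(y,v \right)} = 176 + v + y$ ($w{\left(y,v \right)} = \left(v + y\right) + 176 = 176 + v + y$)
$- J + w{\left(223,-49 \right)} = \left(-1\right) 12977 + \left(176 - 49 + 223\right) = -12977 + 350 = -12627$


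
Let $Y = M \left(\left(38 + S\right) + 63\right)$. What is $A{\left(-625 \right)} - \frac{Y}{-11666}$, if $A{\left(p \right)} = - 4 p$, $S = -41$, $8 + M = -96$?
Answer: $\frac{14579380}{5833} \approx 2499.5$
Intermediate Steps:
$M = -104$ ($M = -8 - 96 = -104$)
$Y = -6240$ ($Y = - 104 \left(\left(38 - 41\right) + 63\right) = - 104 \left(-3 + 63\right) = \left(-104\right) 60 = -6240$)
$A{\left(-625 \right)} - \frac{Y}{-11666} = \left(-4\right) \left(-625\right) - - \frac{6240}{-11666} = 2500 - \left(-6240\right) \left(- \frac{1}{11666}\right) = 2500 - \frac{3120}{5833} = \frac{14579380}{5833}$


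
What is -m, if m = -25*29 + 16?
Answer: 709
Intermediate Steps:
m = -709 (m = -725 + 16 = -709)
-m = -1*(-709) = 709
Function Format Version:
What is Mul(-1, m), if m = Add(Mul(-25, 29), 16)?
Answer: 709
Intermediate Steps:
m = -709 (m = Add(-725, 16) = -709)
Mul(-1, m) = Mul(-1, -709) = 709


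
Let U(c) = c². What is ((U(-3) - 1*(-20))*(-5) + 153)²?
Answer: 64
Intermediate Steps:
((U(-3) - 1*(-20))*(-5) + 153)² = (((-3)² - 1*(-20))*(-5) + 153)² = ((9 + 20)*(-5) + 153)² = (29*(-5) + 153)² = (-145 + 153)² = 8² = 64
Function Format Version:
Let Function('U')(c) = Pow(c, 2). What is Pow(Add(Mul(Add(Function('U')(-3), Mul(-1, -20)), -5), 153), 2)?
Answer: 64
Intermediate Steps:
Pow(Add(Mul(Add(Function('U')(-3), Mul(-1, -20)), -5), 153), 2) = Pow(Add(Mul(Add(Pow(-3, 2), Mul(-1, -20)), -5), 153), 2) = Pow(Add(Mul(Add(9, 20), -5), 153), 2) = Pow(Add(Mul(29, -5), 153), 2) = Pow(Add(-145, 153), 2) = Pow(8, 2) = 64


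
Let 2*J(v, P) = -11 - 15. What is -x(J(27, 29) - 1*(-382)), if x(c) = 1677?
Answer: -1677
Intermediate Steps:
J(v, P) = -13 (J(v, P) = (-11 - 15)/2 = (½)*(-26) = -13)
-x(J(27, 29) - 1*(-382)) = -1*1677 = -1677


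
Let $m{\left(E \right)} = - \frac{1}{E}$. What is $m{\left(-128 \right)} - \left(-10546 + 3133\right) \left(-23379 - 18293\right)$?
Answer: $- \frac{39541060607}{128} \approx -3.0891 \cdot 10^{8}$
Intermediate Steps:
$m{\left(-128 \right)} - \left(-10546 + 3133\right) \left(-23379 - 18293\right) = - \frac{1}{-128} - \left(-10546 + 3133\right) \left(-23379 - 18293\right) = \left(-1\right) \left(- \frac{1}{128}\right) - \left(-7413\right) \left(-41672\right) = \frac{1}{128} - 308914536 = - \frac{39541060607}{128}$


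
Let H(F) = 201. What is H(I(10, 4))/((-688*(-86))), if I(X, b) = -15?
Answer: 201/59168 ≈ 0.0033971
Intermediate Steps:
H(I(10, 4))/((-688*(-86))) = 201/((-688*(-86))) = 201/59168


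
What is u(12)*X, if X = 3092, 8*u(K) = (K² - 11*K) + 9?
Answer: 16233/2 ≈ 8116.5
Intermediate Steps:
u(K) = 9/8 - 11*K/8 + K²/8 (u(K) = ((K² - 11*K) + 9)/8 = (9 + K² - 11*K)/8 = 9/8 - 11*K/8 + K²/8)
u(12)*X = (9/8 - 11/8*12 + (⅛)*12²)*3092 = (9/8 - 33/2 + (⅛)*144)*3092 = (9/8 - 33/2 + 18)*3092 = (21/8)*3092 = 16233/2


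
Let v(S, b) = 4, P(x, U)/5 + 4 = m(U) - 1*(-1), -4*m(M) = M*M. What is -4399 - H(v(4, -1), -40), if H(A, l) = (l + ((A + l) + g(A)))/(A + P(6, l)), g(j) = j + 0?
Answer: -8846461/2011 ≈ -4399.0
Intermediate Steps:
m(M) = -M²/4 (m(M) = -M*M/4 = -M²/4)
g(j) = j
P(x, U) = -15 - 5*U²/4 (P(x, U) = -20 + 5*(-U²/4 - 1*(-1)) = -20 + 5*(-U²/4 + 1) = -20 + 5*(1 - U²/4) = -20 + (5 - 5*U²/4) = -15 - 5*U²/4)
H(A, l) = (2*A + 2*l)/(-15 + A - 5*l²/4) (H(A, l) = (l + ((A + l) + A))/(A + (-15 - 5*l²/4)) = (l + (l + 2*A))/(-15 + A - 5*l²/4) = (2*A + 2*l)/(-15 + A - 5*l²/4))
-4399 - H(v(4, -1), -40) = -4399 - 8*(4 - 40)/(-60 - 5*(-40)² + 4*4) = -4399 - 8*(-36)/(-60 - 5*1600 + 16) = -4399 - 8*(-36)/(-60 - 8000 + 16) = -4399 - 8*(-36)/(-8044) = -4399 - 8*(-1)*(-36)/8044 = -4399 - 1*72/2011 = -4399 - 72/2011 = -8846461/2011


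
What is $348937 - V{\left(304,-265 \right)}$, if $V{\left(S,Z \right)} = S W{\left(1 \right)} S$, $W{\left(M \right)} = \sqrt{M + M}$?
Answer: $348937 - 92416 \sqrt{2} \approx 2.1824 \cdot 10^{5}$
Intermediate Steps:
$W{\left(M \right)} = \sqrt{2} \sqrt{M}$ ($W{\left(M \right)} = \sqrt{2 M} = \sqrt{2} \sqrt{M}$)
$V{\left(S,Z \right)} = \sqrt{2} S^{2}$ ($V{\left(S,Z \right)} = S \sqrt{2} \sqrt{1} S = S \sqrt{2} \cdot 1 S = S \sqrt{2} S = \sqrt{2} S^{2}$)
$348937 - V{\left(304,-265 \right)} = 348937 - \sqrt{2} \cdot 304^{2} = 348937 - \sqrt{2} \cdot 92416 = 348937 - 92416 \sqrt{2}$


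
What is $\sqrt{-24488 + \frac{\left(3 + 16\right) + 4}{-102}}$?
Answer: $\frac{i \sqrt{254775498}}{102} \approx 156.49 i$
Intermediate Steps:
$\sqrt{-24488 + \frac{\left(3 + 16\right) + 4}{-102}} = \sqrt{-24488 - \frac{19 + 4}{102}} = \sqrt{-24488 - \frac{23}{102}} = \sqrt{- \frac{2497799}{102}} = \frac{i \sqrt{254775498}}{102}$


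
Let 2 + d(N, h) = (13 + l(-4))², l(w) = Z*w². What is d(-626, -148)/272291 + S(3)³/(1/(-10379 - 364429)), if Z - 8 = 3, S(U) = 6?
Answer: -22044278511929/272291 ≈ -8.0958e+7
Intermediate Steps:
Z = 11 (Z = 8 + 3 = 11)
l(w) = 11*w²
d(N, h) = 35719 (d(N, h) = -2 + (13 + 11*(-4)²)² = -2 + (13 + 11*16)² = -2 + (13 + 176)² = -2 + 189² = -2 + 35721 = 35719)
d(-626, -148)/272291 + S(3)³/(1/(-10379 - 364429)) = 35719/272291 + 6³/(1/(-10379 - 364429)) = 35719*(1/272291) + 216/(1/(-374808)) = 35719/272291 + 216/(-1/374808) = 35719/272291 + 216*(-374808) = 35719/272291 - 80958528 = -22044278511929/272291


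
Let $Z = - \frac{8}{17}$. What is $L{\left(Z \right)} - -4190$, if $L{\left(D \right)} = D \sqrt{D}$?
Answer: $4190 - \frac{16 i \sqrt{34}}{289} \approx 4190.0 - 0.32282 i$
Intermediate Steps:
$Z = - \frac{8}{17}$ ($Z = \left(-8\right) \frac{1}{17} = - \frac{8}{17} \approx -0.47059$)
$L{\left(D \right)} = D^{\frac{3}{2}}$
$L{\left(Z \right)} - -4190 = \left(- \frac{8}{17}\right)^{\frac{3}{2}} - -4190 = - \frac{16 i \sqrt{34}}{289} + 4190 = 4190 - \frac{16 i \sqrt{34}}{289}$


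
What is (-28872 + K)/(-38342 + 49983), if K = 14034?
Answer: -14838/11641 ≈ -1.2746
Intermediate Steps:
(-28872 + K)/(-38342 + 49983) = (-28872 + 14034)/(-38342 + 49983) = -14838/11641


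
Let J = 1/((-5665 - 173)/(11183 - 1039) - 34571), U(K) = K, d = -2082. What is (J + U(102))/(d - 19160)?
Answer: -8942696045/1862360816251 ≈ -0.0048018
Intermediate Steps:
J = -5072/175347031 (J = 1/(-5838/10144 - 34571) = 1/(-5838*1/10144 - 34571) = 1/(-2919/5072 - 34571) = 1/(-175347031/5072) = -5072/175347031 ≈ -2.8925e-5)
(J + U(102))/(d - 19160) = (-5072/175347031 + 102)/(-2082 - 19160) = (17885392090/175347031)/(-21242) = (17885392090/175347031)*(-1/21242) = -8942696045/1862360816251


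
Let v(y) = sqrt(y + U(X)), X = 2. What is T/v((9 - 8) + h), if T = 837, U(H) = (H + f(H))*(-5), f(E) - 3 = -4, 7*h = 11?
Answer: -837*I*sqrt(119)/17 ≈ -537.09*I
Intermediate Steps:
h = 11/7 (h = (1/7)*11 = 11/7 ≈ 1.5714)
f(E) = -1 (f(E) = 3 - 4 = -1)
U(H) = 5 - 5*H (U(H) = (H - 1)*(-5) = (-1 + H)*(-5) = 5 - 5*H)
v(y) = sqrt(-5 + y) (v(y) = sqrt(y + (5 - 5*2)) = sqrt(y + (5 - 10)) = sqrt(y - 5) = sqrt(-5 + y))
T/v((9 - 8) + h) = 837/(sqrt(-5 + ((9 - 8) + 11/7))) = 837/(sqrt(-5 + (1 + 11/7))) = 837/(sqrt(-5 + 18/7)) = 837/(sqrt(-17/7)) = 837/((I*sqrt(119)/7)) = 837*(-I*sqrt(119)/17) = -837*I*sqrt(119)/17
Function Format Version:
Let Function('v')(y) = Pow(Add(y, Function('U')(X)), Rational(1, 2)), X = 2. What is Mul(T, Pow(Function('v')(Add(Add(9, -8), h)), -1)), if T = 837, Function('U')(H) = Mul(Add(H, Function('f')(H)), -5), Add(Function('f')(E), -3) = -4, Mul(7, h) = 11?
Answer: Mul(Rational(-837, 17), I, Pow(119, Rational(1, 2))) ≈ Mul(-537.09, I)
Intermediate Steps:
h = Rational(11, 7) (h = Mul(Rational(1, 7), 11) = Rational(11, 7) ≈ 1.5714)
Function('f')(E) = -1 (Function('f')(E) = Add(3, -4) = -1)
Function('U')(H) = Add(5, Mul(-5, H)) (Function('U')(H) = Mul(Add(H, -1), -5) = Mul(Add(-1, H), -5) = Add(5, Mul(-5, H)))
Function('v')(y) = Pow(Add(-5, y), Rational(1, 2)) (Function('v')(y) = Pow(Add(y, Add(5, Mul(-5, 2))), Rational(1, 2)) = Pow(Add(y, Add(5, -10)), Rational(1, 2)) = Pow(Add(y, -5), Rational(1, 2)) = Pow(Add(-5, y), Rational(1, 2)))
Mul(T, Pow(Function('v')(Add(Add(9, -8), h)), -1)) = Mul(837, Pow(Pow(Add(-5, Add(Add(9, -8), Rational(11, 7))), Rational(1, 2)), -1)) = Mul(837, Pow(Pow(Add(-5, Add(1, Rational(11, 7))), Rational(1, 2)), -1)) = Mul(837, Pow(Pow(Add(-5, Rational(18, 7)), Rational(1, 2)), -1)) = Mul(837, Pow(Pow(Rational(-17, 7), Rational(1, 2)), -1)) = Mul(837, Pow(Mul(Rational(1, 7), I, Pow(119, Rational(1, 2))), -1)) = Mul(837, Mul(Rational(-1, 17), I, Pow(119, Rational(1, 2)))) = Mul(Rational(-837, 17), I, Pow(119, Rational(1, 2)))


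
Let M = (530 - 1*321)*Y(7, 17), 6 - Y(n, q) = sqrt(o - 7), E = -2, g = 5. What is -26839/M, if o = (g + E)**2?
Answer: -80517/3553 - 26839*sqrt(2)/7106 ≈ -28.003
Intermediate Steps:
o = 9 (o = (5 - 2)**2 = 3**2 = 9)
Y(n, q) = 6 - sqrt(2) (Y(n, q) = 6 - sqrt(9 - 7) = 6 - sqrt(2))
M = 1254 - 209*sqrt(2) (M = (530 - 1*321)*(6 - sqrt(2)) = (530 - 321)*(6 - sqrt(2)) = 209*(6 - sqrt(2)) = 1254 - 209*sqrt(2) ≈ 958.43)
-26839/M = -26839/(1254 - 209*sqrt(2))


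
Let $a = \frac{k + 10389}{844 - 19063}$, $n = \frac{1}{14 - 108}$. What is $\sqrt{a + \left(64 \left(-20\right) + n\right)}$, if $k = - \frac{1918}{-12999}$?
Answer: $\frac{i \sqrt{1439107009522784458258}}{1060090734} \approx 35.785 i$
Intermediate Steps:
$k = \frac{274}{1857}$ ($k = \left(-1918\right) \left(- \frac{1}{12999}\right) = \frac{274}{1857} \approx 0.14755$)
$n = - \frac{1}{94}$ ($n = \frac{1}{-94} = - \frac{1}{94} \approx -0.010638$)
$a = - \frac{19292647}{33832683}$ ($a = \frac{\frac{274}{1857} + 10389}{844 - 19063} = \frac{19292647}{1857 \left(-18219\right)} = \frac{19292647}{1857} \left(- \frac{1}{18219}\right) = - \frac{19292647}{33832683} \approx -0.57024$)
$\sqrt{a + \left(64 \left(-20\right) + n\right)} = \sqrt{- \frac{19292647}{33832683} + \left(64 \left(-20\right) - \frac{1}{94}\right)} = \sqrt{- \frac{19292647}{33832683} - \frac{120321}{94}} = \sqrt{- \frac{4072595760061}{3180272202}} = \frac{i \sqrt{1439107009522784458258}}{1060090734}$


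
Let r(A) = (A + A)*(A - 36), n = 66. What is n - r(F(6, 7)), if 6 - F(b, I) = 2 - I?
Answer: 616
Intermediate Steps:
F(b, I) = 4 + I (F(b, I) = 6 - (2 - I) = 6 + (-2 + I) = 4 + I)
r(A) = 2*A*(-36 + A) (r(A) = (2*A)*(-36 + A) = 2*A*(-36 + A))
n - r(F(6, 7)) = 66 - 2*(4 + 7)*(-36 + (4 + 7)) = 66 - 2*11*(-36 + 11) = 66 - 2*11*(-25) = 66 - 1*(-550) = 66 + 550 = 616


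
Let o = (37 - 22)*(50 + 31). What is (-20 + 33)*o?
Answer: 15795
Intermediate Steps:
o = 1215 (o = 15*81 = 1215)
(-20 + 33)*o = (-20 + 33)*1215 = 13*1215 = 15795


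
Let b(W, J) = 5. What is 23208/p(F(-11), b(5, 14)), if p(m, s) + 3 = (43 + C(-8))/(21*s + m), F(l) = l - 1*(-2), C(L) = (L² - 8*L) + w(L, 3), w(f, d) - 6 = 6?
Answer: -742656/35 ≈ -21219.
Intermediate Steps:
w(f, d) = 12 (w(f, d) = 6 + 6 = 12)
C(L) = 12 + L² - 8*L (C(L) = (L² - 8*L) + 12 = 12 + L² - 8*L)
F(l) = 2 + l (F(l) = l + 2 = 2 + l)
p(m, s) = -3 + 183/(m + 21*s) (p(m, s) = -3 + (43 + (12 + (-8)² - 8*(-8)))/(21*s + m) = -3 + (43 + (12 + 64 + 64))/(m + 21*s) = -3 + (43 + 140)/(m + 21*s) = -3 + 183/(m + 21*s))
23208/p(F(-11), b(5, 14)) = 23208/((3*(61 - (2 - 11) - 21*5)/((2 - 11) + 21*5))) = 23208/((3*(61 - 1*(-9) - 105)/(-9 + 105))) = 23208/((3*(61 + 9 - 105)/96)) = 23208/((3*(1/96)*(-35))) = 23208/(-35/32) = 23208*(-32/35) = -742656/35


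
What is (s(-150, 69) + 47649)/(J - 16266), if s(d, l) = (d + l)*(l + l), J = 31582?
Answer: 36471/15316 ≈ 2.3812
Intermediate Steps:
s(d, l) = 2*l*(d + l) (s(d, l) = (d + l)*(2*l) = 2*l*(d + l))
(s(-150, 69) + 47649)/(J - 16266) = (2*69*(-150 + 69) + 47649)/(31582 - 16266) = (2*69*(-81) + 47649)/15316 = (-11178 + 47649)*(1/15316) = 36471*(1/15316) = 36471/15316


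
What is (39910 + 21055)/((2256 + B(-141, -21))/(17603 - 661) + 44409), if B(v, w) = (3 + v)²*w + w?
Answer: 1032869030/751979589 ≈ 1.3735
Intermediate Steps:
B(v, w) = w + w*(3 + v)² (B(v, w) = w*(3 + v)² + w = w + w*(3 + v)²)
(39910 + 21055)/((2256 + B(-141, -21))/(17603 - 661) + 44409) = (39910 + 21055)/((2256 - 21*(1 + (3 - 141)²))/(17603 - 661) + 44409) = 60965/((2256 - 21*(1 + (-138)²))/16942 + 44409) = 60965/((2256 - 21*(1 + 19044))*(1/16942) + 44409) = 60965/((2256 - 21*19045)*(1/16942) + 44409) = 60965/((2256 - 399945)*(1/16942) + 44409) = 60965/(-397689*1/16942 + 44409) = 60965/(-397689/16942 + 44409) = 60965/(751979589/16942) = 60965*(16942/751979589) = 1032869030/751979589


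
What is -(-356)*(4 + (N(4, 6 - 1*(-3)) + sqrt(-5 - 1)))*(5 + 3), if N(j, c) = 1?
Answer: 14240 + 2848*I*sqrt(6) ≈ 14240.0 + 6976.1*I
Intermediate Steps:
-(-356)*(4 + (N(4, 6 - 1*(-3)) + sqrt(-5 - 1)))*(5 + 3) = -(-356)*(4 + (1 + sqrt(-5 - 1)))*(5 + 3) = -(-356)*(4 + (1 + sqrt(-6)))*8 = -(-356)*(4 + (1 + I*sqrt(6)))*8 = -(-356)*(5 + I*sqrt(6))*8 = -(-356)*(40 + 8*I*sqrt(6)) = -356*(-40 - 8*I*sqrt(6)) = 14240 + 2848*I*sqrt(6)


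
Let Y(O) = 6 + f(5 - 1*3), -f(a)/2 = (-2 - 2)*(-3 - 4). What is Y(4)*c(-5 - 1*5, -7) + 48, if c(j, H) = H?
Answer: 398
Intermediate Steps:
f(a) = -56 (f(a) = -2*(-2 - 2)*(-3 - 4) = -(-8)*(-7) = -2*28 = -56)
Y(O) = -50 (Y(O) = 6 - 56 = -50)
Y(4)*c(-5 - 1*5, -7) + 48 = -50*(-7) + 48 = 350 + 48 = 398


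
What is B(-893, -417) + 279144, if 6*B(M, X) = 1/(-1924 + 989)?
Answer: 1565997839/5610 ≈ 2.7914e+5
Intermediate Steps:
B(M, X) = -1/5610 (B(M, X) = 1/(6*(-1924 + 989)) = (⅙)/(-935) = (⅙)*(-1/935) = -1/5610)
B(-893, -417) + 279144 = -1/5610 + 279144 = 1565997839/5610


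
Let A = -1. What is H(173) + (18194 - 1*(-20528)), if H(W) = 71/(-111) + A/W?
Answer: 743566172/19203 ≈ 38721.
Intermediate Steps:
H(W) = -71/111 - 1/W (H(W) = 71/(-111) - 1/W = 71*(-1/111) - 1/W = -71/111 - 1/W)
H(173) + (18194 - 1*(-20528)) = (-71/111 - 1/173) + (18194 - 1*(-20528)) = (-71/111 - 1*1/173) + (18194 + 20528) = (-71/111 - 1/173) + 38722 = -12394/19203 + 38722 = 743566172/19203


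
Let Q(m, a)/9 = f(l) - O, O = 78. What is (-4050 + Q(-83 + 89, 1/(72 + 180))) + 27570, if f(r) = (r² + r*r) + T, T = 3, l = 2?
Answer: 22917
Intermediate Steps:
f(r) = 3 + 2*r² (f(r) = (r² + r*r) + 3 = (r² + r²) + 3 = 2*r² + 3 = 3 + 2*r²)
Q(m, a) = -603 (Q(m, a) = 9*((3 + 2*2²) - 1*78) = 9*((3 + 2*4) - 78) = 9*((3 + 8) - 78) = 9*(11 - 78) = 9*(-67) = -603)
(-4050 + Q(-83 + 89, 1/(72 + 180))) + 27570 = (-4050 - 603) + 27570 = -4653 + 27570 = 22917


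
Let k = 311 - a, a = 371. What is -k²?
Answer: -3600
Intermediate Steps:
k = -60 (k = 311 - 1*371 = 311 - 371 = -60)
-k² = -1*(-60)² = -1*3600 = -3600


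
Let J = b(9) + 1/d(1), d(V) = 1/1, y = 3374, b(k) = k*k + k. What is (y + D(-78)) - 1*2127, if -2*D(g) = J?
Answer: 2403/2 ≈ 1201.5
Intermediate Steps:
b(k) = k + k² (b(k) = k² + k = k + k²)
d(V) = 1
J = 91 (J = 9*(1 + 9) + 1/1 = 9*10 + 1 = 90 + 1 = 91)
D(g) = -91/2 (D(g) = -½*91 = -91/2)
(y + D(-78)) - 1*2127 = (3374 - 91/2) - 1*2127 = 6657/2 - 2127 = 2403/2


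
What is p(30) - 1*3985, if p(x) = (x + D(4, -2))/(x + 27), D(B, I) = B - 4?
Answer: -75705/19 ≈ -3984.5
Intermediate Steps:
D(B, I) = -4 + B
p(x) = x/(27 + x) (p(x) = (x + (-4 + 4))/(x + 27) = (x + 0)/(27 + x) = x/(27 + x))
p(30) - 1*3985 = 30/(27 + 30) - 1*3985 = 30/57 - 3985 = 30*(1/57) - 3985 = 10/19 - 3985 = -75705/19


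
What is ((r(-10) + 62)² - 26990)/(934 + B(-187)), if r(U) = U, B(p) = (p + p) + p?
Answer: -24286/373 ≈ -65.110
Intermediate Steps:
B(p) = 3*p (B(p) = 2*p + p = 3*p)
((r(-10) + 62)² - 26990)/(934 + B(-187)) = ((-10 + 62)² - 26990)/(934 + 3*(-187)) = (52² - 26990)/(934 - 561) = (2704 - 26990)/373 = -24286*1/373 = -24286/373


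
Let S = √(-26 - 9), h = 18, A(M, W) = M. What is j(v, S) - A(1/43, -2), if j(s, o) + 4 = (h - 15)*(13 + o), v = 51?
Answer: 1504/43 + 3*I*√35 ≈ 34.977 + 17.748*I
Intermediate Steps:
S = I*√35 (S = √(-35) = I*√35 ≈ 5.9161*I)
j(s, o) = 35 + 3*o (j(s, o) = -4 + (18 - 15)*(13 + o) = -4 + 3*(13 + o) = -4 + (39 + 3*o) = 35 + 3*o)
j(v, S) - A(1/43, -2) = (35 + 3*(I*√35)) - 1/43 = (35 + 3*I*√35) - 1*1/43 = (35 + 3*I*√35) - 1/43 = 1504/43 + 3*I*√35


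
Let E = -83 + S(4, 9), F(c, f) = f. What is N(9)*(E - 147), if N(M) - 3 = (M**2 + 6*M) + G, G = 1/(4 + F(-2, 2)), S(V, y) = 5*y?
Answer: -153365/6 ≈ -25561.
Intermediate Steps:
G = 1/6 (G = 1/(4 + 2) = 1/6 ≈ 0.16667)
N(M) = 19/6 + M**2 + 6*M (N(M) = 3 + ((M**2 + 6*M) + 1/6) = 3 + (1/6 + M**2 + 6*M) = 19/6 + M**2 + 6*M)
E = -38 (E = -83 + 5*9 = -83 + 45 = -38)
N(9)*(E - 147) = (19/6 + 9**2 + 6*9)*(-38 - 147) = (19/6 + 81 + 54)*(-185) = (829/6)*(-185) = -153365/6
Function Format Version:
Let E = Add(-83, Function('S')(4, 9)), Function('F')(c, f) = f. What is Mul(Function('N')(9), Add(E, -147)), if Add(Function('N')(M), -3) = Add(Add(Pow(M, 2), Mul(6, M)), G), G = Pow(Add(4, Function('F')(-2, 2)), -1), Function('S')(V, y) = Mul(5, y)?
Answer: Rational(-153365, 6) ≈ -25561.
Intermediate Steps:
G = Rational(1, 6) (G = Pow(Add(4, 2), -1) = Pow(6, -1) = Rational(1, 6) ≈ 0.16667)
Function('N')(M) = Add(Rational(19, 6), Pow(M, 2), Mul(6, M)) (Function('N')(M) = Add(3, Add(Add(Pow(M, 2), Mul(6, M)), Rational(1, 6))) = Add(3, Add(Rational(1, 6), Pow(M, 2), Mul(6, M))) = Add(Rational(19, 6), Pow(M, 2), Mul(6, M)))
E = -38 (E = Add(-83, Mul(5, 9)) = Add(-83, 45) = -38)
Mul(Function('N')(9), Add(E, -147)) = Mul(Add(Rational(19, 6), Pow(9, 2), Mul(6, 9)), Add(-38, -147)) = Mul(Add(Rational(19, 6), 81, 54), -185) = Mul(Rational(829, 6), -185) = Rational(-153365, 6)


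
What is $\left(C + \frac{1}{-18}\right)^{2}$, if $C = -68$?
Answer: $\frac{1500625}{324} \approx 4631.6$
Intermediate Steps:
$\left(C + \frac{1}{-18}\right)^{2} = \left(-68 + \frac{1}{-18}\right)^{2} = \left(-68 - \frac{1}{18}\right)^{2} = \left(- \frac{1225}{18}\right)^{2} = \frac{1500625}{324}$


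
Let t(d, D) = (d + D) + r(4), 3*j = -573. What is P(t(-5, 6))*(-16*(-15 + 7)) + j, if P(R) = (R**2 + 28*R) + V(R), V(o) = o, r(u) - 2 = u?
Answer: 32065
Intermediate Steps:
j = -191 (j = (1/3)*(-573) = -191)
r(u) = 2 + u
t(d, D) = 6 + D + d (t(d, D) = (d + D) + (2 + 4) = (D + d) + 6 = 6 + D + d)
P(R) = R**2 + 29*R (P(R) = (R**2 + 28*R) + R = R**2 + 29*R)
P(t(-5, 6))*(-16*(-15 + 7)) + j = ((6 + 6 - 5)*(29 + (6 + 6 - 5)))*(-16*(-15 + 7)) - 191 = (7*(29 + 7))*(-16*(-8)) - 191 = (7*36)*128 - 191 = 252*128 - 191 = 32256 - 191 = 32065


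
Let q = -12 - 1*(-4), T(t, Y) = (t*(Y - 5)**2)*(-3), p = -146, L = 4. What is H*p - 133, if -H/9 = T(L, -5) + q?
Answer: -1587445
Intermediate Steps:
T(t, Y) = -3*t*(-5 + Y)**2 (T(t, Y) = (t*(-5 + Y)**2)*(-3) = -3*t*(-5 + Y)**2)
q = -8 (q = -12 + 4 = -8)
H = 10872 (H = -9*(-3*4*(-5 - 5)**2 - 8) = -9*(-3*4*(-10)**2 - 8) = -9*(-3*4*100 - 8) = -9*(-1200 - 8) = -9*(-1208) = 10872)
H*p - 133 = 10872*(-146) - 133 = -1587312 - 133 = -1587445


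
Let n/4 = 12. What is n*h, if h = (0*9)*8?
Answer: 0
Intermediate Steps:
h = 0 (h = 0*8 = 0)
n = 48 (n = 4*12 = 48)
n*h = 48*0 = 0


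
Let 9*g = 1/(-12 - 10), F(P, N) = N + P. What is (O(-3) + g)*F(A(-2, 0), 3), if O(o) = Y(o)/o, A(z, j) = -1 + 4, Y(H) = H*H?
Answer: -595/33 ≈ -18.030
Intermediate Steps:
Y(H) = H²
A(z, j) = 3
g = -1/198 (g = 1/(9*(-12 - 10)) = (⅑)/(-22) = (⅑)*(-1/22) = -1/198 ≈ -0.0050505)
O(o) = o (O(o) = o²/o = o)
(O(-3) + g)*F(A(-2, 0), 3) = (-3 - 1/198)*(3 + 3) = -595/198*6 = -595/33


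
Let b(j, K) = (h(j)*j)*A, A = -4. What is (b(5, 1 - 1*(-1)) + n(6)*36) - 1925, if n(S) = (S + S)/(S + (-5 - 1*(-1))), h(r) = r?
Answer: -1809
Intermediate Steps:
b(j, K) = -4*j² (b(j, K) = (j*j)*(-4) = j²*(-4) = -4*j²)
n(S) = 2*S/(-4 + S) (n(S) = (2*S)/(S + (-5 + 1)) = (2*S)/(S - 4) = (2*S)/(-4 + S) = 2*S/(-4 + S))
(b(5, 1 - 1*(-1)) + n(6)*36) - 1925 = (-4*5² + (2*6/(-4 + 6))*36) - 1925 = (-4*25 + (2*6/2)*36) - 1925 = (-100 + (2*6*(½))*36) - 1925 = (-100 + 6*36) - 1925 = (-100 + 216) - 1925 = 116 - 1925 = -1809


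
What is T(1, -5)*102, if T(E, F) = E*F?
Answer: -510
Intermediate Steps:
T(1, -5)*102 = (1*(-5))*102 = -5*102 = -510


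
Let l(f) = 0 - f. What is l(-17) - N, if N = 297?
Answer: -280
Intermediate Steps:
l(f) = -f
l(-17) - N = -1*(-17) - 1*297 = 17 - 297 = -280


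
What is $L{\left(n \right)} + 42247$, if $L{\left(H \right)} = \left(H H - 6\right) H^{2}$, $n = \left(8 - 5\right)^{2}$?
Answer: $48322$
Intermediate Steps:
$n = 9$ ($n = 3^{2} = 9$)
$L{\left(H \right)} = H^{2} \left(-6 + H^{2}\right)$ ($L{\left(H \right)} = \left(H^{2} - 6\right) H^{2} = \left(-6 + H^{2}\right) H^{2} = H^{2} \left(-6 + H^{2}\right)$)
$L{\left(n \right)} + 42247 = 9^{2} \left(-6 + 9^{2}\right) + 42247 = 81 \left(-6 + 81\right) + 42247 = 81 \cdot 75 + 42247 = 6075 + 42247 = 48322$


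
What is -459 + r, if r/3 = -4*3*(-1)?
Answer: -423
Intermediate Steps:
r = 36 (r = 3*(-4*3*(-1)) = 3*(-12*(-1)) = 3*12 = 36)
-459 + r = -459 + 36 = -423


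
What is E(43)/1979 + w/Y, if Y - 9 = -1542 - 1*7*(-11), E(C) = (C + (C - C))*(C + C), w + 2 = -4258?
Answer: 3453707/720356 ≈ 4.7944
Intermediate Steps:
w = -4260 (w = -2 - 4258 = -4260)
E(C) = 2*C² (E(C) = (C + 0)*(2*C) = C*(2*C) = 2*C²)
Y = -1456 (Y = 9 + (-1542 - 1*7*(-11)) = 9 + (-1542 - 7*(-11)) = 9 + (-1542 + 77) = 9 - 1465 = -1456)
E(43)/1979 + w/Y = (2*43²)/1979 - 4260/(-1456) = (2*1849)*(1/1979) - 4260*(-1/1456) = 3698*(1/1979) + 1065/364 = 3698/1979 + 1065/364 = 3453707/720356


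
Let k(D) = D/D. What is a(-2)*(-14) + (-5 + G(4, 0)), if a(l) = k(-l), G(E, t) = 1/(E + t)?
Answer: -75/4 ≈ -18.750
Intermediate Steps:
k(D) = 1
a(l) = 1
a(-2)*(-14) + (-5 + G(4, 0)) = 1*(-14) + (-5 + 1/(4 + 0)) = -14 + (-5 + 1/4) = -14 + (-5 + ¼) = -14 - 19/4 = -75/4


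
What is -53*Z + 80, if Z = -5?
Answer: 345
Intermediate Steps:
-53*Z + 80 = -53*(-5) + 80 = 265 + 80 = 345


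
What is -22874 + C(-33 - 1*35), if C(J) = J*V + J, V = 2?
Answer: -23078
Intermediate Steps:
C(J) = 3*J (C(J) = J*2 + J = 2*J + J = 3*J)
-22874 + C(-33 - 1*35) = -22874 + 3*(-33 - 1*35) = -22874 + 3*(-33 - 35) = -22874 + 3*(-68) = -22874 - 204 = -23078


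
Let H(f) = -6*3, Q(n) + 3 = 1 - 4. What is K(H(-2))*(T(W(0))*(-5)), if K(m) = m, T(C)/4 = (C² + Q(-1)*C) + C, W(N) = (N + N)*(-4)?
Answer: 0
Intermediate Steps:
Q(n) = -6 (Q(n) = -3 + (1 - 4) = -3 - 3 = -6)
W(N) = -8*N (W(N) = (2*N)*(-4) = -8*N)
T(C) = -20*C + 4*C² (T(C) = 4*((C² - 6*C) + C) = 4*(C² - 5*C) = -20*C + 4*C²)
H(f) = -18
K(H(-2))*(T(W(0))*(-5)) = -18*4*(-8*0)*(-5 - 8*0)*(-5) = -18*4*0*(-5 + 0)*(-5) = -18*4*0*(-5)*(-5) = -0*(-5) = -18*0 = 0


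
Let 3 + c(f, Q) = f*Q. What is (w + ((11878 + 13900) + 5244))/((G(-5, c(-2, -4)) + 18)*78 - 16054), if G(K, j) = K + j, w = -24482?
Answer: -654/1465 ≈ -0.44642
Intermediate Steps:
c(f, Q) = -3 + Q*f (c(f, Q) = -3 + f*Q = -3 + Q*f)
(w + ((11878 + 13900) + 5244))/((G(-5, c(-2, -4)) + 18)*78 - 16054) = (-24482 + ((11878 + 13900) + 5244))/(((-5 + (-3 - 4*(-2))) + 18)*78 - 16054) = (-24482 + (25778 + 5244))/(((-5 + (-3 + 8)) + 18)*78 - 16054) = (-24482 + 31022)/(((-5 + 5) + 18)*78 - 16054) = 6540/((0 + 18)*78 - 16054) = 6540/(18*78 - 16054) = 6540/(1404 - 16054) = 6540/(-14650) = 6540*(-1/14650) = -654/1465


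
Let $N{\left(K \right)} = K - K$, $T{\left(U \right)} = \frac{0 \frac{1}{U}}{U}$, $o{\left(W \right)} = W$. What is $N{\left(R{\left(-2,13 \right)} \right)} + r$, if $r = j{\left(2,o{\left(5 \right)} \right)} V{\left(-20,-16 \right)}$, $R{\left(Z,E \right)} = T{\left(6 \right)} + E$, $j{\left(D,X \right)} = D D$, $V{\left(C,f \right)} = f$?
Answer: $-64$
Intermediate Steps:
$T{\left(U \right)} = 0$ ($T{\left(U \right)} = \frac{0}{U} = 0$)
$j{\left(D,X \right)} = D^{2}$
$R{\left(Z,E \right)} = E$ ($R{\left(Z,E \right)} = 0 + E = E$)
$N{\left(K \right)} = 0$
$r = -64$ ($r = 2^{2} \left(-16\right) = 4 \left(-16\right) = -64$)
$N{\left(R{\left(-2,13 \right)} \right)} + r = 0 - 64 = -64$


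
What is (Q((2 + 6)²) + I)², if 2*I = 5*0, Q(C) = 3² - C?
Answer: 3025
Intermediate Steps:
Q(C) = 9 - C
I = 0 (I = (5*0)/2 = (½)*0 = 0)
(Q((2 + 6)²) + I)² = ((9 - (2 + 6)²) + 0)² = ((9 - 1*8²) + 0)² = ((9 - 1*64) + 0)² = ((9 - 64) + 0)² = (-55 + 0)² = (-55)² = 3025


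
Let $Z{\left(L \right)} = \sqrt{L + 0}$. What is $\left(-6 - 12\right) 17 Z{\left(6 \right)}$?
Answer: $- 306 \sqrt{6} \approx -749.54$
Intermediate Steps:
$Z{\left(L \right)} = \sqrt{L}$
$\left(-6 - 12\right) 17 Z{\left(6 \right)} = \left(-6 - 12\right) 17 \sqrt{6} = \left(-18\right) 17 \sqrt{6} = - 306 \sqrt{6}$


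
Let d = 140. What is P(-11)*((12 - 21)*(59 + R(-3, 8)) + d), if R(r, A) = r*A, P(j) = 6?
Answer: -1050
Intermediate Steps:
R(r, A) = A*r
P(-11)*((12 - 21)*(59 + R(-3, 8)) + d) = 6*((12 - 21)*(59 + 8*(-3)) + 140) = 6*(-9*(59 - 24) + 140) = 6*(-9*35 + 140) = 6*(-315 + 140) = 6*(-175) = -1050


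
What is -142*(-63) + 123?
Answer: 9069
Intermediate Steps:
-142*(-63) + 123 = 8946 + 123 = 9069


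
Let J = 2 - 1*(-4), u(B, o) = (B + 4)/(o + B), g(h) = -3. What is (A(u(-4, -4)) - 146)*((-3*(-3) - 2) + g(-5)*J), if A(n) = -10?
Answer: 1716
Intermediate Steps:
u(B, o) = (4 + B)/(B + o)
J = 6 (J = 2 + 4 = 6)
(A(u(-4, -4)) - 146)*((-3*(-3) - 2) + g(-5)*J) = (-10 - 146)*((-3*(-3) - 2) - 3*6) = -156*((9 - 2) - 18) = -156*(7 - 18) = -156*(-11) = 1716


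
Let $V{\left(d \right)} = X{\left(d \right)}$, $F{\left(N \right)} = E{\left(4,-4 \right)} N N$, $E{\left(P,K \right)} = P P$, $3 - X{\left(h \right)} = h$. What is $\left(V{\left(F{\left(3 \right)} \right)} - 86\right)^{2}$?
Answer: $51529$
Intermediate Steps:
$X{\left(h \right)} = 3 - h$
$E{\left(P,K \right)} = P^{2}$
$F{\left(N \right)} = 16 N^{2}$ ($F{\left(N \right)} = 4^{2} N N = 16 N N = 16 N^{2}$)
$V{\left(d \right)} = 3 - d$
$\left(V{\left(F{\left(3 \right)} \right)} - 86\right)^{2} = \left(\left(3 - 16 \cdot 3^{2}\right) - 86\right)^{2} = \left(\left(3 - 16 \cdot 9\right) - 86\right)^{2} = \left(\left(3 - 144\right) - 86\right)^{2} = \left(-141 - 86\right)^{2} = \left(-227\right)^{2} = 51529$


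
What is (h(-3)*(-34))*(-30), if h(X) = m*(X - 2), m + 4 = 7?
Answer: -15300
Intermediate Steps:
m = 3 (m = -4 + 7 = 3)
h(X) = -6 + 3*X (h(X) = 3*(X - 2) = 3*(-2 + X) = -6 + 3*X)
(h(-3)*(-34))*(-30) = ((-6 + 3*(-3))*(-34))*(-30) = ((-6 - 9)*(-34))*(-30) = -15*(-34)*(-30) = 510*(-30) = -15300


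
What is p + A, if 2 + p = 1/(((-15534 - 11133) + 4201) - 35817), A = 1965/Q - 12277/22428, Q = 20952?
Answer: -69135370067/28176799784 ≈ -2.4536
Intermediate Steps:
A = -219297/483448 (A = 1965/20952 - 12277/22428 = 1965*(1/20952) - 12277*1/22428 = 655/6984 - 12277/22428 = -219297/483448 ≈ -0.45361)
p = -116567/58283 (p = -2 + 1/(((-15534 - 11133) + 4201) - 35817) = -2 + 1/((-26667 + 4201) - 35817) = -2 + 1/(-22466 - 35817) = -2 + 1/(-58283) = -2 - 1/58283 = -116567/58283 ≈ -2.0000)
p + A = -116567/58283 - 219297/483448 = -69135370067/28176799784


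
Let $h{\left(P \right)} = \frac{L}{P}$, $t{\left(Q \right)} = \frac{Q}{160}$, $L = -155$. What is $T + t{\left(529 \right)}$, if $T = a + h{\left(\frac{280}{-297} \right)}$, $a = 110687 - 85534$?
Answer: $\frac{28359203}{1120} \approx 25321.0$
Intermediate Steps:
$a = 25153$ ($a = 110687 - 85534 = 25153$)
$t{\left(Q \right)} = \frac{Q}{160}$ ($t{\left(Q \right)} = Q \frac{1}{160} = \frac{Q}{160}$)
$h{\left(P \right)} = - \frac{155}{P}$
$T = \frac{1417775}{56}$ ($T = 25153 - \frac{155}{280 \frac{1}{-297}} = 25153 - \frac{155}{280 \left(- \frac{1}{297}\right)} = 25153 - \frac{155}{- \frac{280}{297}} = 25153 - - \frac{9207}{56} = 25153 + \frac{9207}{56} = \frac{1417775}{56} \approx 25317.0$)
$T + t{\left(529 \right)} = \frac{1417775}{56} + \frac{1}{160} \cdot 529 = \frac{1417775}{56} + \frac{529}{160} = \frac{28359203}{1120}$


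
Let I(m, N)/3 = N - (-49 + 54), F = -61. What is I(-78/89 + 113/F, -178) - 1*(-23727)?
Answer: 23178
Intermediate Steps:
I(m, N) = -15 + 3*N (I(m, N) = 3*(N - (-49 + 54)) = 3*(N - 1*5) = 3*(N - 5) = 3*(-5 + N) = -15 + 3*N)
I(-78/89 + 113/F, -178) - 1*(-23727) = (-15 + 3*(-178)) - 1*(-23727) = (-15 - 534) + 23727 = -549 + 23727 = 23178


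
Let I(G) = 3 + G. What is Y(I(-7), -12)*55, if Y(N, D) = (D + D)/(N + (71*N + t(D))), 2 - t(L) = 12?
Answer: 660/149 ≈ 4.4295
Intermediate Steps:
t(L) = -10 (t(L) = 2 - 1*12 = 2 - 12 = -10)
Y(N, D) = 2*D/(-10 + 72*N) (Y(N, D) = (D + D)/(N + (71*N - 10)) = (2*D)/(N + (-10 + 71*N)) = (2*D)/(-10 + 72*N) = 2*D/(-10 + 72*N))
Y(I(-7), -12)*55 = -12/(-5 + 36*(3 - 7))*55 = -12/(-5 + 36*(-4))*55 = -12/(-5 - 144)*55 = -12/(-149)*55 = -12*(-1/149)*55 = (12/149)*55 = 660/149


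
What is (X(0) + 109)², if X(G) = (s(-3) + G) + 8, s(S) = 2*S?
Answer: 12321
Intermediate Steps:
X(G) = 2 + G (X(G) = (2*(-3) + G) + 8 = (-6 + G) + 8 = 2 + G)
(X(0) + 109)² = ((2 + 0) + 109)² = (2 + 109)² = 111² = 12321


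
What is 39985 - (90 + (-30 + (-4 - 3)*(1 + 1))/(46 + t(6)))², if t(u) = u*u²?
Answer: 547696761/17161 ≈ 31915.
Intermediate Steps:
t(u) = u³
39985 - (90 + (-30 + (-4 - 3)*(1 + 1))/(46 + t(6)))² = 39985 - (90 + (-30 + (-4 - 3)*(1 + 1))/(46 + 6³))² = 39985 - (90 + (-30 - 7*2)/(46 + 216))² = 39985 - (90 + (-30 - 14)/262)² = 39985 - (90 - 44*1/262)² = 39985 - (90 - 22/131)² = 39985 - (11768/131)² = 39985 - 1*138485824/17161 = 39985 - 138485824/17161 = 547696761/17161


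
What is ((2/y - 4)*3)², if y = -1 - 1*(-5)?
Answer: 441/4 ≈ 110.25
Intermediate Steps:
y = 4 (y = -1 + 5 = 4)
((2/y - 4)*3)² = ((2/4 - 4)*3)² = ((2*(¼) - 4)*3)² = ((½ - 4)*3)² = (-7/2*3)² = (-21/2)² = 441/4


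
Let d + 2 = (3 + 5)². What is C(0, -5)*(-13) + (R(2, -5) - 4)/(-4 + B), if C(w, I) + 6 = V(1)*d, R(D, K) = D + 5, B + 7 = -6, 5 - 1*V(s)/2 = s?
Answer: -108293/17 ≈ -6370.2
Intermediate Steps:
V(s) = 10 - 2*s
B = -13 (B = -7 - 6 = -13)
R(D, K) = 5 + D
d = 62 (d = -2 + (3 + 5)² = -2 + 8² = -2 + 64 = 62)
C(w, I) = 490 (C(w, I) = -6 + (10 - 2*1)*62 = -6 + (10 - 2)*62 = -6 + 8*62 = -6 + 496 = 490)
C(0, -5)*(-13) + (R(2, -5) - 4)/(-4 + B) = 490*(-13) + ((5 + 2) - 4)/(-4 - 13) = -6370 + (7 - 4)/(-17) = -6370 + 3*(-1/17) = -6370 - 3/17 = -108293/17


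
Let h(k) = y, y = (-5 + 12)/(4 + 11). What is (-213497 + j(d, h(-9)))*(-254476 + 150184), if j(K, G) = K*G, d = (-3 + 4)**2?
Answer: 111329902272/5 ≈ 2.2266e+10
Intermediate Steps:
d = 1 (d = 1**2 = 1)
y = 7/15 ≈ 0.46667
h(k) = 7/15
j(K, G) = G*K
(-213497 + j(d, h(-9)))*(-254476 + 150184) = (-213497 + (7/15)*1)*(-254476 + 150184) = (-213497 + 7/15)*(-104292) = -3202448/15*(-104292) = 111329902272/5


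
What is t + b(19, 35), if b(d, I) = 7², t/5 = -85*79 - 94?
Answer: -33996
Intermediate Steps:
t = -34045 (t = 5*(-85*79 - 94) = 5*(-6715 - 94) = 5*(-6809) = -34045)
b(d, I) = 49
t + b(19, 35) = -34045 + 49 = -33996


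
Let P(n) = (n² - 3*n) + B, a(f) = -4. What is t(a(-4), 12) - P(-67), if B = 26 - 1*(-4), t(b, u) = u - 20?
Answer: -4728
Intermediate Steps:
t(b, u) = -20 + u
B = 30 (B = 26 + 4 = 30)
P(n) = 30 + n² - 3*n (P(n) = (n² - 3*n) + 30 = 30 + n² - 3*n)
t(a(-4), 12) - P(-67) = (-20 + 12) - (30 + (-67)² - 3*(-67)) = -8 - (30 + 4489 + 201) = -8 - 1*4720 = -8 - 4720 = -4728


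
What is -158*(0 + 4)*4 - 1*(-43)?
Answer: -2485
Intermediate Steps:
-158*(0 + 4)*4 - 1*(-43) = -632*4 + 43 = -158*16 + 43 = -2528 + 43 = -2485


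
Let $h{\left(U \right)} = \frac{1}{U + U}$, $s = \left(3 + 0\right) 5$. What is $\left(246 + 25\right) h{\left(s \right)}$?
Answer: $\frac{271}{30} \approx 9.0333$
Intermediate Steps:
$s = 15$ ($s = 3 \cdot 5 = 15$)
$h{\left(U \right)} = \frac{1}{2 U}$
$\left(246 + 25\right) h{\left(s \right)} = \left(246 + 25\right) \frac{1}{2 \cdot 15} = 271 \cdot \frac{1}{2} \cdot \frac{1}{15} = 271 \cdot \frac{1}{30} = \frac{271}{30}$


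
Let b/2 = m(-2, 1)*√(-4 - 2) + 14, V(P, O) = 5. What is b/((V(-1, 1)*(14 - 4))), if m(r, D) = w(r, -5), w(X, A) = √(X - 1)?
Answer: 14/25 - 3*√2/25 ≈ 0.39029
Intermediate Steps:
w(X, A) = √(-1 + X)
m(r, D) = √(-1 + r)
b = 28 - 6*√2 (b = 2*(√(-1 - 2)*√(-4 - 2) + 14) = 2*(√(-3)*√(-6) + 14) = 2*((I*√3)*(I*√6) + 14) = 2*(-3*√2 + 14) = 2*(14 - 3*√2) = 28 - 6*√2 ≈ 19.515)
b/((V(-1, 1)*(14 - 4))) = (28 - 6*√2)/((5*(14 - 4))) = (28 - 6*√2)/((5*10)) = (28 - 6*√2)/50 = (28 - 6*√2)*(1/50) = 14/25 - 3*√2/25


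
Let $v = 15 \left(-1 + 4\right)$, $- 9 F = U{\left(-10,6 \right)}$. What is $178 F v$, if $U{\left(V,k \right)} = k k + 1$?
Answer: $-32930$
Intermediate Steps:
$U{\left(V,k \right)} = 1 + k^{2}$ ($U{\left(V,k \right)} = k^{2} + 1 = 1 + k^{2}$)
$F = - \frac{37}{9}$ ($F = - \frac{1 + 6^{2}}{9} = - \frac{1 + 36}{9} = \left(- \frac{1}{9}\right) 37 = - \frac{37}{9} \approx -4.1111$)
$v = 45$ ($v = 15 \cdot 3 = 45$)
$178 F v = 178 \left(- \frac{37}{9}\right) 45 = \left(- \frac{6586}{9}\right) 45 = -32930$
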